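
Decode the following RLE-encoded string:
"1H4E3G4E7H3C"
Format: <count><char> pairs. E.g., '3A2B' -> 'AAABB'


Expanding each <count><char> pair:
  1H -> 'H'
  4E -> 'EEEE'
  3G -> 'GGG'
  4E -> 'EEEE'
  7H -> 'HHHHHHH'
  3C -> 'CCC'

Decoded = HEEEEGGGEEEEHHHHHHHCCC


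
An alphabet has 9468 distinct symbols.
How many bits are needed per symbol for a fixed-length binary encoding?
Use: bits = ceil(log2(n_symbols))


log2(9468) = 13.2088
Bracket: 2^13 = 8192 < 9468 <= 2^14 = 16384
So ceil(log2(9468)) = 14

bits = ceil(log2(9468)) = ceil(13.2088) = 14 bits


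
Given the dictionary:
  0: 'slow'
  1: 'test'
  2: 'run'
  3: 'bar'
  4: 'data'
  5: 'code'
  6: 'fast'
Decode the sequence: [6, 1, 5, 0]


Look up each index in the dictionary:
  6 -> 'fast'
  1 -> 'test'
  5 -> 'code'
  0 -> 'slow'

Decoded: "fast test code slow"


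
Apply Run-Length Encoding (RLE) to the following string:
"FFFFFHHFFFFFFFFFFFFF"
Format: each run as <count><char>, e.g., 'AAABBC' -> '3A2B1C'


Scanning runs left to right:
  i=0: run of 'F' x 5 -> '5F'
  i=5: run of 'H' x 2 -> '2H'
  i=7: run of 'F' x 13 -> '13F'

RLE = 5F2H13F


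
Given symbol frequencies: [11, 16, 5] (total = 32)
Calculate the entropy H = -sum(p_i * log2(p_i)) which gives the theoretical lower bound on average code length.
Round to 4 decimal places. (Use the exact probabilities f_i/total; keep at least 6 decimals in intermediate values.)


Per-symbol terms -p_i * log2(p_i) with p_i = f_i/32:
  p = 11/32 = 0.343750: log2(p) = -1.540568, -p*log2(p) = 0.529570
  p = 16/32 = 0.500000: log2(p) = -1.000000, -p*log2(p) = 0.500000
  p = 5/32 = 0.156250: log2(p) = -2.678072, -p*log2(p) = 0.418449
H = 0.529570 + 0.500000 + 0.418449 = 1.448019

H = 1.448 bits/symbol


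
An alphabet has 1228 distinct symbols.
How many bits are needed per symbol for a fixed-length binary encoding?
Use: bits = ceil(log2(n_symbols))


log2(1228) = 10.2621
Bracket: 2^10 = 1024 < 1228 <= 2^11 = 2048
So ceil(log2(1228)) = 11

bits = ceil(log2(1228)) = ceil(10.2621) = 11 bits


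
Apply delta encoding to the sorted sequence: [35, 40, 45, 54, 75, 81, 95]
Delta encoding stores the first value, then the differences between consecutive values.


First value: 35
Deltas:
  40 - 35 = 5
  45 - 40 = 5
  54 - 45 = 9
  75 - 54 = 21
  81 - 75 = 6
  95 - 81 = 14


Delta encoded: [35, 5, 5, 9, 21, 6, 14]


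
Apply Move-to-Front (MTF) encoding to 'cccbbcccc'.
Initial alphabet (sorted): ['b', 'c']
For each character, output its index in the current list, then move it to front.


MTF encoding:
'c': index 1 in ['b', 'c'] -> ['c', 'b']
'c': index 0 in ['c', 'b'] -> ['c', 'b']
'c': index 0 in ['c', 'b'] -> ['c', 'b']
'b': index 1 in ['c', 'b'] -> ['b', 'c']
'b': index 0 in ['b', 'c'] -> ['b', 'c']
'c': index 1 in ['b', 'c'] -> ['c', 'b']
'c': index 0 in ['c', 'b'] -> ['c', 'b']
'c': index 0 in ['c', 'b'] -> ['c', 'b']
'c': index 0 in ['c', 'b'] -> ['c', 'b']


Output: [1, 0, 0, 1, 0, 1, 0, 0, 0]


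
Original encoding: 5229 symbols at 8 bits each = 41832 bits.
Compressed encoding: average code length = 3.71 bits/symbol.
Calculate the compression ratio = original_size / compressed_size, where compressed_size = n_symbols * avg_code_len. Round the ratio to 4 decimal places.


original_size = n_symbols * orig_bits = 5229 * 8 = 41832 bits
compressed_size = n_symbols * avg_code_len = 5229 * 3.71 = 19399.59 bits
ratio = original_size / compressed_size = 41832 / 19399.59 = 2.1563

Compression ratio = 2.1563


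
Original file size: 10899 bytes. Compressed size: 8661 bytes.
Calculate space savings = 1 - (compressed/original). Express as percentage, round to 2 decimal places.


ratio = compressed/original = 8661/10899 = 0.79466
savings = 1 - ratio = 1 - 0.79466 = 0.20534
as a percentage: 0.20534 * 100 = 20.53%

Space savings = 1 - 8661/10899 = 20.53%


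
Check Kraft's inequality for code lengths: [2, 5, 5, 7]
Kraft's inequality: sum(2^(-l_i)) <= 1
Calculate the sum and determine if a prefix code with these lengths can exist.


Sum = 2^(-2) + 2^(-5) + 2^(-5) + 2^(-7)
    = 0.25 + 0.03125 + 0.03125 + 0.0078125
    = 41/128 = 0.3203125
Since 0.3203125 <= 1, Kraft's inequality IS satisfied.
A prefix code with these lengths CAN exist.

Kraft sum = 0.3203125. Satisfied.


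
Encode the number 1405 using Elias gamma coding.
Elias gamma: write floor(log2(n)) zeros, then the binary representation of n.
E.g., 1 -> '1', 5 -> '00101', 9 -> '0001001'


num_bits = floor(log2(1405)) + 1 = 11
leading_zeros = num_bits - 1 = 10
binary(1405) = 10101111101

Elias gamma(1405) = '0000000000' + '10101111101' = 000000000010101111101 (21 bits)


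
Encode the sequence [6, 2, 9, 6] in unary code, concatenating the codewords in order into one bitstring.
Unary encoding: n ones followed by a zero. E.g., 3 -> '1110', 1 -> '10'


Encode each number as n ones followed by a terminating 0:
  6 -> 1111110 (7 bits)
  2 -> 110 (3 bits)
  9 -> 1111111110 (10 bits)
  6 -> 1111110 (7 bits)
Total length = 7 + 3 + 10 + 7 = 27 bits.

Unary([6, 2, 9, 6]) = 111111011011111111101111110 (27 bits)


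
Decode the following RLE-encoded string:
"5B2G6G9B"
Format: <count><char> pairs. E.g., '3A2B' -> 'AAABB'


Expanding each <count><char> pair:
  5B -> 'BBBBB'
  2G -> 'GG'
  6G -> 'GGGGGG'
  9B -> 'BBBBBBBBB'

Decoded = BBBBBGGGGGGGGBBBBBBBBB


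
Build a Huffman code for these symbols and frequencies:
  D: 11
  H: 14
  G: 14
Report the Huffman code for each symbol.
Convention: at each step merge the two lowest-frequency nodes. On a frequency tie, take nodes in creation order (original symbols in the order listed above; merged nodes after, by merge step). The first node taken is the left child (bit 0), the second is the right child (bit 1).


Huffman tree construction:
Step 1: Merge D(11) + H(14) = 25
Step 2: Merge G(14) + (D+H)(25) = 39
Read each symbol's code off the tree from the root (left child = 0, right child = 1).

Codes:
  D: 10 (length 2)
  H: 11 (length 2)
  G: 0 (length 1)
Average code length: 64/39 = 1.6410 bits/symbol


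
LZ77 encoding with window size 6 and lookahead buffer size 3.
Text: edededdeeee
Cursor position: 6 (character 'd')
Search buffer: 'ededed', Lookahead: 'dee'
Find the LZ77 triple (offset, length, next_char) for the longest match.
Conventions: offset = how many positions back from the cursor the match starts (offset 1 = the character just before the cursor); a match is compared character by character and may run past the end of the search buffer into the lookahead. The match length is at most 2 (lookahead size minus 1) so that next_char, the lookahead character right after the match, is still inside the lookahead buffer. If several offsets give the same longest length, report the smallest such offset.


Try each offset into the search buffer:
  offset=1 (pos 5, char 'd'): match length 1
  offset=2 (pos 4, char 'e'): match length 0
  offset=3 (pos 3, char 'd'): match length 2
  offset=4 (pos 2, char 'e'): match length 0
  offset=5 (pos 1, char 'd'): match length 2
  offset=6 (pos 0, char 'e'): match length 0
Longest match has length 2, found at offsets 3, 5; take the smallest, offset 3.
next_char = character at position 6 + 2 = 8 -> 'e'

Best match: offset=3, length=2 (matching 'de' starting at position 3)
LZ77 triple: (3, 2, 'e')


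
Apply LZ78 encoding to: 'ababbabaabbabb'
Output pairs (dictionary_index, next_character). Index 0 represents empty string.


LZ78 encoding steps:
Dictionary: {0: ''}
Step 1: w='' (idx 0), next='a' -> output (0, 'a'), add 'a' as idx 1
Step 2: w='' (idx 0), next='b' -> output (0, 'b'), add 'b' as idx 2
Step 3: w='a' (idx 1), next='b' -> output (1, 'b'), add 'ab' as idx 3
Step 4: w='b' (idx 2), next='a' -> output (2, 'a'), add 'ba' as idx 4
Step 5: w='ba' (idx 4), next='a' -> output (4, 'a'), add 'baa' as idx 5
Step 6: w='b' (idx 2), next='b' -> output (2, 'b'), add 'bb' as idx 6
Step 7: w='ab' (idx 3), next='b' -> output (3, 'b'), add 'abb' as idx 7


Encoded: [(0, 'a'), (0, 'b'), (1, 'b'), (2, 'a'), (4, 'a'), (2, 'b'), (3, 'b')]


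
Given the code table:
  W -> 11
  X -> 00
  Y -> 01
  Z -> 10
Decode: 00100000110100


Decoding:
00 -> X
10 -> Z
00 -> X
00 -> X
11 -> W
01 -> Y
00 -> X


Result: XZXXWYX


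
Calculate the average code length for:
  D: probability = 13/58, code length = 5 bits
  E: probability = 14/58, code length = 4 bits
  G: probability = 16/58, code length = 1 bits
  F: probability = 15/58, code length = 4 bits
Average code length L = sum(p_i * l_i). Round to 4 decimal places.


Weighted contributions p_i * l_i:
  D: (13/58) * 5 = 65/58
  E: (14/58) * 4 = 56/58
  G: (16/58) * 1 = 16/58
  F: (15/58) * 4 = 60/58
Sum = (65 + 56 + 16 + 60)/58 = 197/58

L = 197/58 = 3.3966 bits/symbol


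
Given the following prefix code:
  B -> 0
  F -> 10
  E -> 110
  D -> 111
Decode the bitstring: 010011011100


Decoding step by step:
Bits 0 -> B
Bits 10 -> F
Bits 0 -> B
Bits 110 -> E
Bits 111 -> D
Bits 0 -> B
Bits 0 -> B


Decoded message: BFBEDBB


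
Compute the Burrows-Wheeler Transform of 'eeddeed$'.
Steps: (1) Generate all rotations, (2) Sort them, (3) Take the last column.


Rotations (sorted):
  0: $eeddeed -> last char: d
  1: d$eeddee -> last char: e
  2: ddeed$ee -> last char: e
  3: deed$eed -> last char: d
  4: ed$eedde -> last char: e
  5: eddeed$e -> last char: e
  6: eed$eedd -> last char: d
  7: eeddeed$ -> last char: $


BWT = deedeed$


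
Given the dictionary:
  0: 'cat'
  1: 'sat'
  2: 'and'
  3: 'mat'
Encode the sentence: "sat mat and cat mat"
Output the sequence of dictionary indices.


Look up each word in the dictionary:
  'sat' -> 1
  'mat' -> 3
  'and' -> 2
  'cat' -> 0
  'mat' -> 3

Encoded: [1, 3, 2, 0, 3]


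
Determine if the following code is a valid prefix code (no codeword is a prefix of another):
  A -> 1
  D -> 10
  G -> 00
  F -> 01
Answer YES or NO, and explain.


Checking each pair (does one codeword prefix another?):
  A='1' vs D='10': prefix -- VIOLATION

NO -- this is NOT a valid prefix code. A (1) is a prefix of D (10).


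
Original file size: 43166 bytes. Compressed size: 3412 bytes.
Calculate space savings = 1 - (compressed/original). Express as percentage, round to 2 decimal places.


ratio = compressed/original = 3412/43166 = 0.079044
savings = 1 - ratio = 1 - 0.079044 = 0.920956
as a percentage: 0.920956 * 100 = 92.1%

Space savings = 1 - 3412/43166 = 92.1%


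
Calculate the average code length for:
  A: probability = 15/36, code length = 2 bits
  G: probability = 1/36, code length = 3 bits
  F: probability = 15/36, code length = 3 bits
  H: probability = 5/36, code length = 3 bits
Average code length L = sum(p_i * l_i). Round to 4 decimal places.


Weighted contributions p_i * l_i:
  A: (15/36) * 2 = 30/36
  G: (1/36) * 3 = 3/36
  F: (15/36) * 3 = 45/36
  H: (5/36) * 3 = 15/36
Sum = (30 + 3 + 45 + 15)/36 = 93/36

L = 93/36 = 2.5833 bits/symbol


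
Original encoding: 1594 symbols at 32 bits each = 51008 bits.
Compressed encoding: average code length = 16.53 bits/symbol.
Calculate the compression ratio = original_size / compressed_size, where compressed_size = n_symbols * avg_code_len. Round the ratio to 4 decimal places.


original_size = n_symbols * orig_bits = 1594 * 32 = 51008 bits
compressed_size = n_symbols * avg_code_len = 1594 * 16.53 = 26348.82 bits
ratio = original_size / compressed_size = 51008 / 26348.82 = 1.9359

Compression ratio = 1.9359


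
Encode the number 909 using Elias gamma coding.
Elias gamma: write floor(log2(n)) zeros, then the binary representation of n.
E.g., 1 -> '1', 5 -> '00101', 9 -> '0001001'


num_bits = floor(log2(909)) + 1 = 10
leading_zeros = num_bits - 1 = 9
binary(909) = 1110001101

Elias gamma(909) = '000000000' + '1110001101' = 0000000001110001101 (19 bits)


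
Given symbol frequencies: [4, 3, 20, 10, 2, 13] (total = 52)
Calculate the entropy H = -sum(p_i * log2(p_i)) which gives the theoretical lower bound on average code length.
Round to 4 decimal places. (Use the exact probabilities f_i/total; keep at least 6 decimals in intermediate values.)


Per-symbol terms -p_i * log2(p_i) with p_i = f_i/52:
  p = 4/52 = 0.076923: log2(p) = -3.700440, -p*log2(p) = 0.284649
  p = 3/52 = 0.057692: log2(p) = -4.115477, -p*log2(p) = 0.237431
  p = 20/52 = 0.384615: log2(p) = -1.378512, -p*log2(p) = 0.530197
  p = 10/52 = 0.192308: log2(p) = -2.378512, -p*log2(p) = 0.457406
  p = 2/52 = 0.038462: log2(p) = -4.700440, -p*log2(p) = 0.180786
  p = 13/52 = 0.250000: log2(p) = -2.000000, -p*log2(p) = 0.500000
H = 0.284649 + 0.237431 + 0.530197 + 0.457406 + 0.180786 + 0.500000 = 2.190469

H = 2.1905 bits/symbol


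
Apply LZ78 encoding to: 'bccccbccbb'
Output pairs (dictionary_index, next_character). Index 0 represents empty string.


LZ78 encoding steps:
Dictionary: {0: ''}
Step 1: w='' (idx 0), next='b' -> output (0, 'b'), add 'b' as idx 1
Step 2: w='' (idx 0), next='c' -> output (0, 'c'), add 'c' as idx 2
Step 3: w='c' (idx 2), next='c' -> output (2, 'c'), add 'cc' as idx 3
Step 4: w='c' (idx 2), next='b' -> output (2, 'b'), add 'cb' as idx 4
Step 5: w='cc' (idx 3), next='b' -> output (3, 'b'), add 'ccb' as idx 5
Step 6: w='b' (idx 1), end of input -> output (1, '')


Encoded: [(0, 'b'), (0, 'c'), (2, 'c'), (2, 'b'), (3, 'b'), (1, '')]


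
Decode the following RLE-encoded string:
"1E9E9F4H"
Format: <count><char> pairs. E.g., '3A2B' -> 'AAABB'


Expanding each <count><char> pair:
  1E -> 'E'
  9E -> 'EEEEEEEEE'
  9F -> 'FFFFFFFFF'
  4H -> 'HHHH'

Decoded = EEEEEEEEEEFFFFFFFFFHHHH


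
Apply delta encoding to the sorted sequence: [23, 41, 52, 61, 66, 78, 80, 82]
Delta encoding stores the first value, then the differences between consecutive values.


First value: 23
Deltas:
  41 - 23 = 18
  52 - 41 = 11
  61 - 52 = 9
  66 - 61 = 5
  78 - 66 = 12
  80 - 78 = 2
  82 - 80 = 2


Delta encoded: [23, 18, 11, 9, 5, 12, 2, 2]


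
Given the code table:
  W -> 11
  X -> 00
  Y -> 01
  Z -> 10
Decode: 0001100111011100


Decoding:
00 -> X
01 -> Y
10 -> Z
01 -> Y
11 -> W
01 -> Y
11 -> W
00 -> X


Result: XYZYWYWX


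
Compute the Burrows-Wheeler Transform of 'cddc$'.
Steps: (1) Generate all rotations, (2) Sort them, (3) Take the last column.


Rotations (sorted):
  0: $cddc -> last char: c
  1: c$cdd -> last char: d
  2: cddc$ -> last char: $
  3: dc$cd -> last char: d
  4: ddc$c -> last char: c


BWT = cd$dc


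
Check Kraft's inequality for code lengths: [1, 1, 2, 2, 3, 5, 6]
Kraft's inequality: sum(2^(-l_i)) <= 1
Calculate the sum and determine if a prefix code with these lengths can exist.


Sum = 2^(-1) + 2^(-1) + 2^(-2) + 2^(-2) + 2^(-3) + 2^(-5) + 2^(-6)
    = 0.5 + 0.5 + 0.25 + 0.25 + 0.125 + 0.03125 + 0.015625
    = 107/64 = 1.671875
Since 1.671875 > 1, Kraft's inequality is NOT satisfied.
A prefix code with these lengths CANNOT exist.

Kraft sum = 1.671875. Not satisfied.


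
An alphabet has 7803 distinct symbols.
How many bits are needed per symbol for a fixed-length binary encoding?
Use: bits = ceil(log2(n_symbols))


log2(7803) = 12.9298
Bracket: 2^12 = 4096 < 7803 <= 2^13 = 8192
So ceil(log2(7803)) = 13

bits = ceil(log2(7803)) = ceil(12.9298) = 13 bits


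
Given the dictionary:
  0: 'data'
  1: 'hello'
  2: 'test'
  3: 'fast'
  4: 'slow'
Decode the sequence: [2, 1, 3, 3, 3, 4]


Look up each index in the dictionary:
  2 -> 'test'
  1 -> 'hello'
  3 -> 'fast'
  3 -> 'fast'
  3 -> 'fast'
  4 -> 'slow'

Decoded: "test hello fast fast fast slow"


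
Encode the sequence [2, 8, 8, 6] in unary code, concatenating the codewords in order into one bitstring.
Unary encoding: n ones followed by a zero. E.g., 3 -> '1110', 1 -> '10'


Encode each number as n ones followed by a terminating 0:
  2 -> 110 (3 bits)
  8 -> 111111110 (9 bits)
  8 -> 111111110 (9 bits)
  6 -> 1111110 (7 bits)
Total length = 3 + 9 + 9 + 7 = 28 bits.

Unary([2, 8, 8, 6]) = 1101111111101111111101111110 (28 bits)


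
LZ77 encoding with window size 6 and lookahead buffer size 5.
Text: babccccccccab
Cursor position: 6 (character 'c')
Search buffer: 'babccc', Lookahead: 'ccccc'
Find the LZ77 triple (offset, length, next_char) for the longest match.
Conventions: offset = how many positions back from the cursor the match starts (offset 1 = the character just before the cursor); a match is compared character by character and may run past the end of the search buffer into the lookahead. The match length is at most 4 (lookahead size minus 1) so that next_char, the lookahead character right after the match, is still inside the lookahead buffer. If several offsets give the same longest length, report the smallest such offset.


Try each offset into the search buffer:
  offset=1 (pos 5, char 'c'): match length 4
  offset=2 (pos 4, char 'c'): match length 4
  offset=3 (pos 3, char 'c'): match length 4
  offset=4 (pos 2, char 'b'): match length 0
  offset=5 (pos 1, char 'a'): match length 0
  offset=6 (pos 0, char 'b'): match length 0
Longest match has length 4, found at offsets 1, 2, 3; take the smallest, offset 1.
next_char = character at position 6 + 4 = 10 -> 'c'

Best match: offset=1, length=4 (matching 'cccc' starting at position 5)
LZ77 triple: (1, 4, 'c')


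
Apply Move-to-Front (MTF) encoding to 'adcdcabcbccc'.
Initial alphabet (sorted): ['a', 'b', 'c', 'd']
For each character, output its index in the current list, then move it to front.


MTF encoding:
'a': index 0 in ['a', 'b', 'c', 'd'] -> ['a', 'b', 'c', 'd']
'd': index 3 in ['a', 'b', 'c', 'd'] -> ['d', 'a', 'b', 'c']
'c': index 3 in ['d', 'a', 'b', 'c'] -> ['c', 'd', 'a', 'b']
'd': index 1 in ['c', 'd', 'a', 'b'] -> ['d', 'c', 'a', 'b']
'c': index 1 in ['d', 'c', 'a', 'b'] -> ['c', 'd', 'a', 'b']
'a': index 2 in ['c', 'd', 'a', 'b'] -> ['a', 'c', 'd', 'b']
'b': index 3 in ['a', 'c', 'd', 'b'] -> ['b', 'a', 'c', 'd']
'c': index 2 in ['b', 'a', 'c', 'd'] -> ['c', 'b', 'a', 'd']
'b': index 1 in ['c', 'b', 'a', 'd'] -> ['b', 'c', 'a', 'd']
'c': index 1 in ['b', 'c', 'a', 'd'] -> ['c', 'b', 'a', 'd']
'c': index 0 in ['c', 'b', 'a', 'd'] -> ['c', 'b', 'a', 'd']
'c': index 0 in ['c', 'b', 'a', 'd'] -> ['c', 'b', 'a', 'd']


Output: [0, 3, 3, 1, 1, 2, 3, 2, 1, 1, 0, 0]


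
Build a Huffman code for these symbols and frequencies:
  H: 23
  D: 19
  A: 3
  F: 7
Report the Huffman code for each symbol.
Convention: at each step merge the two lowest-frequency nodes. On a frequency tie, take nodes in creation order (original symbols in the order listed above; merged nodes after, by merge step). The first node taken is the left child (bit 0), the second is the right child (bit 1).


Huffman tree construction:
Step 1: Merge A(3) + F(7) = 10
Step 2: Merge (A+F)(10) + D(19) = 29
Step 3: Merge H(23) + ((A+F)+D)(29) = 52
Read each symbol's code off the tree from the root (left child = 0, right child = 1).

Codes:
  H: 0 (length 1)
  D: 11 (length 2)
  A: 100 (length 3)
  F: 101 (length 3)
Average code length: 91/52 = 1.7500 bits/symbol


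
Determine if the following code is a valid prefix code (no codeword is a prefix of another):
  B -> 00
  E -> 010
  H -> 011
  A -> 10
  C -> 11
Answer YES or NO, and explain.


Checking each pair (does one codeword prefix another?):
  B='00' vs E='010': no prefix
  B='00' vs H='011': no prefix
  B='00' vs A='10': no prefix
  B='00' vs C='11': no prefix
  E='010' vs B='00': no prefix
  E='010' vs H='011': no prefix
  E='010' vs A='10': no prefix
  E='010' vs C='11': no prefix
  H='011' vs B='00': no prefix
  H='011' vs E='010': no prefix
  H='011' vs A='10': no prefix
  H='011' vs C='11': no prefix
  A='10' vs B='00': no prefix
  A='10' vs E='010': no prefix
  A='10' vs H='011': no prefix
  A='10' vs C='11': no prefix
  C='11' vs B='00': no prefix
  C='11' vs E='010': no prefix
  C='11' vs H='011': no prefix
  C='11' vs A='10': no prefix
No violation found over all pairs.

YES -- this is a valid prefix code. No codeword is a prefix of any other codeword.


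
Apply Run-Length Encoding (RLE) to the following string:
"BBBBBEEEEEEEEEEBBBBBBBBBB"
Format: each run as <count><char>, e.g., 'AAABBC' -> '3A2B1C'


Scanning runs left to right:
  i=0: run of 'B' x 5 -> '5B'
  i=5: run of 'E' x 10 -> '10E'
  i=15: run of 'B' x 10 -> '10B'

RLE = 5B10E10B


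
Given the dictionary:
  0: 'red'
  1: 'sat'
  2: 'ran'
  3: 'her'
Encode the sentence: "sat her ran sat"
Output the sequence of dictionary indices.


Look up each word in the dictionary:
  'sat' -> 1
  'her' -> 3
  'ran' -> 2
  'sat' -> 1

Encoded: [1, 3, 2, 1]


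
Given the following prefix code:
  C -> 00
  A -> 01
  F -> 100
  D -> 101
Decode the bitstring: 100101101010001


Decoding step by step:
Bits 100 -> F
Bits 101 -> D
Bits 101 -> D
Bits 01 -> A
Bits 00 -> C
Bits 01 -> A


Decoded message: FDDACA


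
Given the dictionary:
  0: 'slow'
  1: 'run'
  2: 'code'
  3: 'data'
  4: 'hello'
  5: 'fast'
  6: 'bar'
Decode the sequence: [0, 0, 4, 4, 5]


Look up each index in the dictionary:
  0 -> 'slow'
  0 -> 'slow'
  4 -> 'hello'
  4 -> 'hello'
  5 -> 'fast'

Decoded: "slow slow hello hello fast"


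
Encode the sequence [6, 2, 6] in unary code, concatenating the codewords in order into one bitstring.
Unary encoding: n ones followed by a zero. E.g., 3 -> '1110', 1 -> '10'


Encode each number as n ones followed by a terminating 0:
  6 -> 1111110 (7 bits)
  2 -> 110 (3 bits)
  6 -> 1111110 (7 bits)
Total length = 7 + 3 + 7 = 17 bits.

Unary([6, 2, 6]) = 11111101101111110 (17 bits)


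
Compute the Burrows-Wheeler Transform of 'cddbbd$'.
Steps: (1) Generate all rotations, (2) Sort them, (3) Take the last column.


Rotations (sorted):
  0: $cddbbd -> last char: d
  1: bbd$cdd -> last char: d
  2: bd$cddb -> last char: b
  3: cddbbd$ -> last char: $
  4: d$cddbb -> last char: b
  5: dbbd$cd -> last char: d
  6: ddbbd$c -> last char: c


BWT = ddb$bdc


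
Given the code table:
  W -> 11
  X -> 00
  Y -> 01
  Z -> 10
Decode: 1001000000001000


Decoding:
10 -> Z
01 -> Y
00 -> X
00 -> X
00 -> X
00 -> X
10 -> Z
00 -> X


Result: ZYXXXXZX


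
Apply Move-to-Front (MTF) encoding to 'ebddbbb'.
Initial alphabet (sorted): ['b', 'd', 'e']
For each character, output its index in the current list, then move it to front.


MTF encoding:
'e': index 2 in ['b', 'd', 'e'] -> ['e', 'b', 'd']
'b': index 1 in ['e', 'b', 'd'] -> ['b', 'e', 'd']
'd': index 2 in ['b', 'e', 'd'] -> ['d', 'b', 'e']
'd': index 0 in ['d', 'b', 'e'] -> ['d', 'b', 'e']
'b': index 1 in ['d', 'b', 'e'] -> ['b', 'd', 'e']
'b': index 0 in ['b', 'd', 'e'] -> ['b', 'd', 'e']
'b': index 0 in ['b', 'd', 'e'] -> ['b', 'd', 'e']


Output: [2, 1, 2, 0, 1, 0, 0]


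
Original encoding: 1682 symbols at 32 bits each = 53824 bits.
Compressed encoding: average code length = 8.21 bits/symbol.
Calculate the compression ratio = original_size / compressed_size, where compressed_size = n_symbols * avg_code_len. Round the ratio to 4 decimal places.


original_size = n_symbols * orig_bits = 1682 * 32 = 53824 bits
compressed_size = n_symbols * avg_code_len = 1682 * 8.21 = 13809.22 bits
ratio = original_size / compressed_size = 53824 / 13809.22 = 3.8977

Compression ratio = 3.8977


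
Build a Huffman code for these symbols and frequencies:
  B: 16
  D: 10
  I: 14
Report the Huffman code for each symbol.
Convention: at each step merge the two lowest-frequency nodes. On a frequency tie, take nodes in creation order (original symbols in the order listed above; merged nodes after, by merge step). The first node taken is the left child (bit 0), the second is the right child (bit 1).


Huffman tree construction:
Step 1: Merge D(10) + I(14) = 24
Step 2: Merge B(16) + (D+I)(24) = 40
Read each symbol's code off the tree from the root (left child = 0, right child = 1).

Codes:
  B: 0 (length 1)
  D: 10 (length 2)
  I: 11 (length 2)
Average code length: 64/40 = 1.6000 bits/symbol


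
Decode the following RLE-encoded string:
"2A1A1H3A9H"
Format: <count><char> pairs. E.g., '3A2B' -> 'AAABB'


Expanding each <count><char> pair:
  2A -> 'AA'
  1A -> 'A'
  1H -> 'H'
  3A -> 'AAA'
  9H -> 'HHHHHHHHH'

Decoded = AAAHAAAHHHHHHHHH


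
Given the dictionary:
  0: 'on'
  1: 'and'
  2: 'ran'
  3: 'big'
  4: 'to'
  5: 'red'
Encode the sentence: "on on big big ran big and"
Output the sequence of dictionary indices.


Look up each word in the dictionary:
  'on' -> 0
  'on' -> 0
  'big' -> 3
  'big' -> 3
  'ran' -> 2
  'big' -> 3
  'and' -> 1

Encoded: [0, 0, 3, 3, 2, 3, 1]


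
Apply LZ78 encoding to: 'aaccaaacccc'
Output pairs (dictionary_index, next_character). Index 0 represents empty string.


LZ78 encoding steps:
Dictionary: {0: ''}
Step 1: w='' (idx 0), next='a' -> output (0, 'a'), add 'a' as idx 1
Step 2: w='a' (idx 1), next='c' -> output (1, 'c'), add 'ac' as idx 2
Step 3: w='' (idx 0), next='c' -> output (0, 'c'), add 'c' as idx 3
Step 4: w='a' (idx 1), next='a' -> output (1, 'a'), add 'aa' as idx 4
Step 5: w='ac' (idx 2), next='c' -> output (2, 'c'), add 'acc' as idx 5
Step 6: w='c' (idx 3), next='c' -> output (3, 'c'), add 'cc' as idx 6


Encoded: [(0, 'a'), (1, 'c'), (0, 'c'), (1, 'a'), (2, 'c'), (3, 'c')]


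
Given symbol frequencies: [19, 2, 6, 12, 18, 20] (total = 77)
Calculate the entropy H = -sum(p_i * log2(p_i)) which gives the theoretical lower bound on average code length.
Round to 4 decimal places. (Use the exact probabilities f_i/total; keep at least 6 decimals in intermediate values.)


Per-symbol terms -p_i * log2(p_i) with p_i = f_i/77:
  p = 19/77 = 0.246753: log2(p) = -2.018859, -p*log2(p) = 0.498160
  p = 2/77 = 0.025974: log2(p) = -5.266787, -p*log2(p) = 0.136800
  p = 6/77 = 0.077922: log2(p) = -3.681824, -p*log2(p) = 0.286895
  p = 12/77 = 0.155844: log2(p) = -2.681824, -p*log2(p) = 0.417947
  p = 18/77 = 0.233766: log2(p) = -2.096862, -p*log2(p) = 0.490175
  p = 20/77 = 0.259740: log2(p) = -1.944858, -p*log2(p) = 0.505158
H = 0.498160 + 0.136800 + 0.286895 + 0.417947 + 0.490175 + 0.505158 = 2.335135

H = 2.3351 bits/symbol


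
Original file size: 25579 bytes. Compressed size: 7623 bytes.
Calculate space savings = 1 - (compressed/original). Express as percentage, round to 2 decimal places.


ratio = compressed/original = 7623/25579 = 0.298018
savings = 1 - ratio = 1 - 0.298018 = 0.701982
as a percentage: 0.701982 * 100 = 70.2%

Space savings = 1 - 7623/25579 = 70.2%


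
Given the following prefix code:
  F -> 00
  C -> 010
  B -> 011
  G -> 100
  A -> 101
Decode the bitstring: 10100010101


Decoding step by step:
Bits 101 -> A
Bits 00 -> F
Bits 010 -> C
Bits 101 -> A


Decoded message: AFCA


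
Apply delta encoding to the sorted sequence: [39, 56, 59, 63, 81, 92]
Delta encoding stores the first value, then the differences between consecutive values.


First value: 39
Deltas:
  56 - 39 = 17
  59 - 56 = 3
  63 - 59 = 4
  81 - 63 = 18
  92 - 81 = 11


Delta encoded: [39, 17, 3, 4, 18, 11]


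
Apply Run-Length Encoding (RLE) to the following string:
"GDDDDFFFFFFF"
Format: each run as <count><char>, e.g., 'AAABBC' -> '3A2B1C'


Scanning runs left to right:
  i=0: run of 'G' x 1 -> '1G'
  i=1: run of 'D' x 4 -> '4D'
  i=5: run of 'F' x 7 -> '7F'

RLE = 1G4D7F


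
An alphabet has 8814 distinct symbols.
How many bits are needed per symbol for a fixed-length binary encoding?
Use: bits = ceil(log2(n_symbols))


log2(8814) = 13.1056
Bracket: 2^13 = 8192 < 8814 <= 2^14 = 16384
So ceil(log2(8814)) = 14

bits = ceil(log2(8814)) = ceil(13.1056) = 14 bits


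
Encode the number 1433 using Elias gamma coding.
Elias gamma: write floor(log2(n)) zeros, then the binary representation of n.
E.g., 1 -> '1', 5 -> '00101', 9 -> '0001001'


num_bits = floor(log2(1433)) + 1 = 11
leading_zeros = num_bits - 1 = 10
binary(1433) = 10110011001

Elias gamma(1433) = '0000000000' + '10110011001' = 000000000010110011001 (21 bits)


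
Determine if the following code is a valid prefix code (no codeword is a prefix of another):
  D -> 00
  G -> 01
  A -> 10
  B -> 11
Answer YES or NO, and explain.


Checking each pair (does one codeword prefix another?):
  D='00' vs G='01': no prefix
  D='00' vs A='10': no prefix
  D='00' vs B='11': no prefix
  G='01' vs D='00': no prefix
  G='01' vs A='10': no prefix
  G='01' vs B='11': no prefix
  A='10' vs D='00': no prefix
  A='10' vs G='01': no prefix
  A='10' vs B='11': no prefix
  B='11' vs D='00': no prefix
  B='11' vs G='01': no prefix
  B='11' vs A='10': no prefix
No violation found over all pairs.

YES -- this is a valid prefix code. No codeword is a prefix of any other codeword.


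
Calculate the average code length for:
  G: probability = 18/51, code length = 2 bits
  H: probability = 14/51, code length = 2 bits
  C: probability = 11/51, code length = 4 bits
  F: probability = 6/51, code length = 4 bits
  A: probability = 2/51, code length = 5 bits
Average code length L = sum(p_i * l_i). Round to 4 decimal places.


Weighted contributions p_i * l_i:
  G: (18/51) * 2 = 36/51
  H: (14/51) * 2 = 28/51
  C: (11/51) * 4 = 44/51
  F: (6/51) * 4 = 24/51
  A: (2/51) * 5 = 10/51
Sum = (36 + 28 + 44 + 24 + 10)/51 = 142/51

L = 142/51 = 2.7843 bits/symbol


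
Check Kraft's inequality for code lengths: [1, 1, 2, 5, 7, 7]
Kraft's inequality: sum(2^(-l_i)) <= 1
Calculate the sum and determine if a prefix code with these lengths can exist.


Sum = 2^(-1) + 2^(-1) + 2^(-2) + 2^(-5) + 2^(-7) + 2^(-7)
    = 0.5 + 0.5 + 0.25 + 0.03125 + 0.0078125 + 0.0078125
    = 166/128 = 1.296875
Since 1.296875 > 1, Kraft's inequality is NOT satisfied.
A prefix code with these lengths CANNOT exist.

Kraft sum = 1.296875. Not satisfied.


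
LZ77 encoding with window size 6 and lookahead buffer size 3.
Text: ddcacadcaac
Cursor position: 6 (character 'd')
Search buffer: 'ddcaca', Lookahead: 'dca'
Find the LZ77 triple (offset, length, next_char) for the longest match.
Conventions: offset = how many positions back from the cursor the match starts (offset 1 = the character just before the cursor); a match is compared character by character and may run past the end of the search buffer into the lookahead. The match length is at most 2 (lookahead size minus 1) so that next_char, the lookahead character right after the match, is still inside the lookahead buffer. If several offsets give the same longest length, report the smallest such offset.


Try each offset into the search buffer:
  offset=1 (pos 5, char 'a'): match length 0
  offset=2 (pos 4, char 'c'): match length 0
  offset=3 (pos 3, char 'a'): match length 0
  offset=4 (pos 2, char 'c'): match length 0
  offset=5 (pos 1, char 'd'): match length 2
  offset=6 (pos 0, char 'd'): match length 1
Longest match has length 2 at offset 5.
next_char = character at position 6 + 2 = 8 -> 'a'

Best match: offset=5, length=2 (matching 'dc' starting at position 1)
LZ77 triple: (5, 2, 'a')


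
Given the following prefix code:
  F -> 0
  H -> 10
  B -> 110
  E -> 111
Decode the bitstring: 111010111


Decoding step by step:
Bits 111 -> E
Bits 0 -> F
Bits 10 -> H
Bits 111 -> E


Decoded message: EFHE


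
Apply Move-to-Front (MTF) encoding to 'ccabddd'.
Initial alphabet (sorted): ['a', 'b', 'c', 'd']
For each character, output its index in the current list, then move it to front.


MTF encoding:
'c': index 2 in ['a', 'b', 'c', 'd'] -> ['c', 'a', 'b', 'd']
'c': index 0 in ['c', 'a', 'b', 'd'] -> ['c', 'a', 'b', 'd']
'a': index 1 in ['c', 'a', 'b', 'd'] -> ['a', 'c', 'b', 'd']
'b': index 2 in ['a', 'c', 'b', 'd'] -> ['b', 'a', 'c', 'd']
'd': index 3 in ['b', 'a', 'c', 'd'] -> ['d', 'b', 'a', 'c']
'd': index 0 in ['d', 'b', 'a', 'c'] -> ['d', 'b', 'a', 'c']
'd': index 0 in ['d', 'b', 'a', 'c'] -> ['d', 'b', 'a', 'c']


Output: [2, 0, 1, 2, 3, 0, 0]


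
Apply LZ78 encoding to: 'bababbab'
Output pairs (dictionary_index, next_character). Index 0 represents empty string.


LZ78 encoding steps:
Dictionary: {0: ''}
Step 1: w='' (idx 0), next='b' -> output (0, 'b'), add 'b' as idx 1
Step 2: w='' (idx 0), next='a' -> output (0, 'a'), add 'a' as idx 2
Step 3: w='b' (idx 1), next='a' -> output (1, 'a'), add 'ba' as idx 3
Step 4: w='b' (idx 1), next='b' -> output (1, 'b'), add 'bb' as idx 4
Step 5: w='a' (idx 2), next='b' -> output (2, 'b'), add 'ab' as idx 5


Encoded: [(0, 'b'), (0, 'a'), (1, 'a'), (1, 'b'), (2, 'b')]


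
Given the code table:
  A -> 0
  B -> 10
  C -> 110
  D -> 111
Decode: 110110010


Decoding:
110 -> C
110 -> C
0 -> A
10 -> B


Result: CCAB


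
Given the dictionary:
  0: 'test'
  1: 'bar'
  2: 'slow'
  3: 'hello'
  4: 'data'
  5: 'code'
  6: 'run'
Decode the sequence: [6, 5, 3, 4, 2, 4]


Look up each index in the dictionary:
  6 -> 'run'
  5 -> 'code'
  3 -> 'hello'
  4 -> 'data'
  2 -> 'slow'
  4 -> 'data'

Decoded: "run code hello data slow data"


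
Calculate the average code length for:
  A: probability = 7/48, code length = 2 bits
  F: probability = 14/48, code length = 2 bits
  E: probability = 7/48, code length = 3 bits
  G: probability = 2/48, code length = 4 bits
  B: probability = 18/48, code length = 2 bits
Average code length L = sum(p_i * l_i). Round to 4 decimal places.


Weighted contributions p_i * l_i:
  A: (7/48) * 2 = 14/48
  F: (14/48) * 2 = 28/48
  E: (7/48) * 3 = 21/48
  G: (2/48) * 4 = 8/48
  B: (18/48) * 2 = 36/48
Sum = (14 + 28 + 21 + 8 + 36)/48 = 107/48

L = 107/48 = 2.2292 bits/symbol


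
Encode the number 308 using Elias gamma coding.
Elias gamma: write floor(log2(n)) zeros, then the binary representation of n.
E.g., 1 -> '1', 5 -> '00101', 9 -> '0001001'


num_bits = floor(log2(308)) + 1 = 9
leading_zeros = num_bits - 1 = 8
binary(308) = 100110100

Elias gamma(308) = '00000000' + '100110100' = 00000000100110100 (17 bits)


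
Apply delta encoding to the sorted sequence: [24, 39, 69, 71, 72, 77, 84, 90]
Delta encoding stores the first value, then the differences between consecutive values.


First value: 24
Deltas:
  39 - 24 = 15
  69 - 39 = 30
  71 - 69 = 2
  72 - 71 = 1
  77 - 72 = 5
  84 - 77 = 7
  90 - 84 = 6


Delta encoded: [24, 15, 30, 2, 1, 5, 7, 6]


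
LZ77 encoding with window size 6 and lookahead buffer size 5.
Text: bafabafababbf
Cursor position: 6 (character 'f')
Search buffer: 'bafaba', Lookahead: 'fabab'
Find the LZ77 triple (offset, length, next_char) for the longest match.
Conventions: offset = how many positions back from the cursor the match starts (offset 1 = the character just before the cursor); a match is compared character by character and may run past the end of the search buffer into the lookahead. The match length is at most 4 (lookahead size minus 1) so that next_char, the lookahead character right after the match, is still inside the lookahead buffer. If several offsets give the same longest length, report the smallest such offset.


Try each offset into the search buffer:
  offset=1 (pos 5, char 'a'): match length 0
  offset=2 (pos 4, char 'b'): match length 0
  offset=3 (pos 3, char 'a'): match length 0
  offset=4 (pos 2, char 'f'): match length 4
  offset=5 (pos 1, char 'a'): match length 0
  offset=6 (pos 0, char 'b'): match length 0
Longest match has length 4 at offset 4.
next_char = character at position 6 + 4 = 10 -> 'b'

Best match: offset=4, length=4 (matching 'faba' starting at position 2)
LZ77 triple: (4, 4, 'b')


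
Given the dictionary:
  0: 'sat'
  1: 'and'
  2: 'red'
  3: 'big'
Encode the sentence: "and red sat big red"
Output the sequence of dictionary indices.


Look up each word in the dictionary:
  'and' -> 1
  'red' -> 2
  'sat' -> 0
  'big' -> 3
  'red' -> 2

Encoded: [1, 2, 0, 3, 2]


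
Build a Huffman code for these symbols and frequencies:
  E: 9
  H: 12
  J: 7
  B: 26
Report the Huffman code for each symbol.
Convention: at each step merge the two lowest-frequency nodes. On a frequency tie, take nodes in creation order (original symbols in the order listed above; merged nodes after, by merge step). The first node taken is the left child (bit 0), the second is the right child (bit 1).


Huffman tree construction:
Step 1: Merge J(7) + E(9) = 16
Step 2: Merge H(12) + (J+E)(16) = 28
Step 3: Merge B(26) + (H+(J+E))(28) = 54
Read each symbol's code off the tree from the root (left child = 0, right child = 1).

Codes:
  E: 111 (length 3)
  H: 10 (length 2)
  J: 110 (length 3)
  B: 0 (length 1)
Average code length: 98/54 = 1.8148 bits/symbol


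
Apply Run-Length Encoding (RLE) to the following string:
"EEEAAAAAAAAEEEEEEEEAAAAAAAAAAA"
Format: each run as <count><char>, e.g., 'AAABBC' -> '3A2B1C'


Scanning runs left to right:
  i=0: run of 'E' x 3 -> '3E'
  i=3: run of 'A' x 8 -> '8A'
  i=11: run of 'E' x 8 -> '8E'
  i=19: run of 'A' x 11 -> '11A'

RLE = 3E8A8E11A


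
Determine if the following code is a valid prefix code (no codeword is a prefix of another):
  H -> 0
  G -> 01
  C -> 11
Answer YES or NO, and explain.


Checking each pair (does one codeword prefix another?):
  H='0' vs G='01': prefix -- VIOLATION

NO -- this is NOT a valid prefix code. H (0) is a prefix of G (01).


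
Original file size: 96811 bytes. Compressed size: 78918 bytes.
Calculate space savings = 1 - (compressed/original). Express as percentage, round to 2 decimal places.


ratio = compressed/original = 78918/96811 = 0.815176
savings = 1 - ratio = 1 - 0.815176 = 0.184824
as a percentage: 0.184824 * 100 = 18.48%

Space savings = 1 - 78918/96811 = 18.48%


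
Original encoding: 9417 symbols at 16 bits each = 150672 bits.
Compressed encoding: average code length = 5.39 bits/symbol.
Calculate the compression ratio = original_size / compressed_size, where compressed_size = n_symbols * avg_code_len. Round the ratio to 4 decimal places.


original_size = n_symbols * orig_bits = 9417 * 16 = 150672 bits
compressed_size = n_symbols * avg_code_len = 9417 * 5.39 = 50757.63 bits
ratio = original_size / compressed_size = 150672 / 50757.63 = 2.9685

Compression ratio = 2.9685


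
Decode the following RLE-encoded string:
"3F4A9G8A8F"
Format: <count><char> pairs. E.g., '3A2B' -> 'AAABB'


Expanding each <count><char> pair:
  3F -> 'FFF'
  4A -> 'AAAA'
  9G -> 'GGGGGGGGG'
  8A -> 'AAAAAAAA'
  8F -> 'FFFFFFFF'

Decoded = FFFAAAAGGGGGGGGGAAAAAAAAFFFFFFFF


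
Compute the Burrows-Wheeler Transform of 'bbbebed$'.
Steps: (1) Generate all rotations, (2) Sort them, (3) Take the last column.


Rotations (sorted):
  0: $bbbebed -> last char: d
  1: bbbebed$ -> last char: $
  2: bbebed$b -> last char: b
  3: bebed$bb -> last char: b
  4: bed$bbbe -> last char: e
  5: d$bbbebe -> last char: e
  6: ebed$bbb -> last char: b
  7: ed$bbbeb -> last char: b


BWT = d$bbeebb


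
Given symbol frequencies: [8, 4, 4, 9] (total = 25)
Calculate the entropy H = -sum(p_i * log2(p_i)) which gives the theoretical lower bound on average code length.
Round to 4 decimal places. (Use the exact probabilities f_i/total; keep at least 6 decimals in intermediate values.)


Per-symbol terms -p_i * log2(p_i) with p_i = f_i/25:
  p = 8/25 = 0.320000: log2(p) = -1.643856, -p*log2(p) = 0.526034
  p = 4/25 = 0.160000: log2(p) = -2.643856, -p*log2(p) = 0.423017
  p = 4/25 = 0.160000: log2(p) = -2.643856, -p*log2(p) = 0.423017
  p = 9/25 = 0.360000: log2(p) = -1.473931, -p*log2(p) = 0.530615
H = 0.526034 + 0.423017 + 0.423017 + 0.530615 = 1.902683

H = 1.9027 bits/symbol


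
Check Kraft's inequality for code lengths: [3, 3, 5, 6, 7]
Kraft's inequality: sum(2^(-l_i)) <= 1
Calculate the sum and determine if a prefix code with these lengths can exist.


Sum = 2^(-3) + 2^(-3) + 2^(-5) + 2^(-6) + 2^(-7)
    = 0.125 + 0.125 + 0.03125 + 0.015625 + 0.0078125
    = 39/128 = 0.3046875
Since 0.3046875 <= 1, Kraft's inequality IS satisfied.
A prefix code with these lengths CAN exist.

Kraft sum = 0.3046875. Satisfied.


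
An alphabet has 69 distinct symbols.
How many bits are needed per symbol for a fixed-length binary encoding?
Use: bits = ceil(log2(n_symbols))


log2(69) = 6.1085
Bracket: 2^6 = 64 < 69 <= 2^7 = 128
So ceil(log2(69)) = 7

bits = ceil(log2(69)) = ceil(6.1085) = 7 bits


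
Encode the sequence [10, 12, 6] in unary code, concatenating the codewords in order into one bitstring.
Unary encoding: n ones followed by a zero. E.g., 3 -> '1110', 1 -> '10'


Encode each number as n ones followed by a terminating 0:
  10 -> 11111111110 (11 bits)
  12 -> 1111111111110 (13 bits)
  6 -> 1111110 (7 bits)
Total length = 11 + 13 + 7 = 31 bits.

Unary([10, 12, 6]) = 1111111111011111111111101111110 (31 bits)
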